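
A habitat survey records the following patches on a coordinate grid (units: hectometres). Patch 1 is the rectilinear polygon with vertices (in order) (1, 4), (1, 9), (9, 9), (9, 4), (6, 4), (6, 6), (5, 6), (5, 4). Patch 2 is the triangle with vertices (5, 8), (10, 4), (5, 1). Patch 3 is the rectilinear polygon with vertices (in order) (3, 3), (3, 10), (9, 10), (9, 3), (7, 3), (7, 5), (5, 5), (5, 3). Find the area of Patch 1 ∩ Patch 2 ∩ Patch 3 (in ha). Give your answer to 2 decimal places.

6.60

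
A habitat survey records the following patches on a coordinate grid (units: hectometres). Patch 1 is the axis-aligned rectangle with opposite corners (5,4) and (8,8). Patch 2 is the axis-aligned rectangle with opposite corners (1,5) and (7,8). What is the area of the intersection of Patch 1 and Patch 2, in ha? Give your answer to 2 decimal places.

|Patch 1∩Patch 2|: x∈[5,7], y∈[5,8] → 2·3 = 6.

6.00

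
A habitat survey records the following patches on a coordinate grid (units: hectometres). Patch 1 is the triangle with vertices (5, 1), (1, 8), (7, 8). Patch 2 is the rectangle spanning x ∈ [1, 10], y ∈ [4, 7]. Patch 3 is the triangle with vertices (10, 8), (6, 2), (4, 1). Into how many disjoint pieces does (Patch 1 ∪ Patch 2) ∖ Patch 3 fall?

3

(Patch 1 ∪ Patch 2) ∖ Patch 3 splits into 3 disjoint pieces (area 29.475, area 5, area 0.0972).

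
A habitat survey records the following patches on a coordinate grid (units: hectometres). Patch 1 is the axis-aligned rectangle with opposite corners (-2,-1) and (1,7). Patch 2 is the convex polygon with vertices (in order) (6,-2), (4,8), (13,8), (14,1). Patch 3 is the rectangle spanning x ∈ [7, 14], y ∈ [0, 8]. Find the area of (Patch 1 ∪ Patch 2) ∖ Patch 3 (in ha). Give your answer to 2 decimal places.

47.33

|Patch 1 ∪ Patch 2| = 98.5.
|(Patch 1 ∪ Patch 2) ∩ Patch 3| = 51.1667.
|(Patch 1 ∪ Patch 2) ∖ Patch 3| = 98.5 − 51.1667 = 47.33.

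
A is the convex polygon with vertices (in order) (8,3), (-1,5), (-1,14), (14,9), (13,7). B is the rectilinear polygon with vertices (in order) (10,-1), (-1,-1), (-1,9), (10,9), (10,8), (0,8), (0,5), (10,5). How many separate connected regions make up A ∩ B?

A ∩ B is a single connected region.

1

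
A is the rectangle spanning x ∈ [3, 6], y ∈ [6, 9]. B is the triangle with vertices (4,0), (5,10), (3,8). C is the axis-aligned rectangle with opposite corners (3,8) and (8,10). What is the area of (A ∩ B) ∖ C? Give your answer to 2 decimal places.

|A ∩ B| = 4.5.
|(A ∩ B) ∩ C| = 1.35.
|(A ∩ B) ∖ C| = 4.5 − 1.35 = 3.15.

3.15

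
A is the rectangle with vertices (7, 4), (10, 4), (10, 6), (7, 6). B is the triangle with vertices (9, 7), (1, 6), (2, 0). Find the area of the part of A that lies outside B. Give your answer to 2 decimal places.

|A| = 6, |A∩B| = 0.5.
|A ∖ B| = |A| − |A∩B| = 6 − 0.5 = 5.50.

5.50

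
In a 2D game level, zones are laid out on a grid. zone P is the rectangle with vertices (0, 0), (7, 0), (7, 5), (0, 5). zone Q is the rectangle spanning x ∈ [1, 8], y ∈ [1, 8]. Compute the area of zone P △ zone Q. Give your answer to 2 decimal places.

|zone P∩zone Q|: x∈[1,7], y∈[1,5] → 6·4 = 24.
|zone P △ zone Q| = |zone P| + |zone Q| − 2·|zone P∩zone Q| = 35 + 49 − 48 = 36.00.

36.00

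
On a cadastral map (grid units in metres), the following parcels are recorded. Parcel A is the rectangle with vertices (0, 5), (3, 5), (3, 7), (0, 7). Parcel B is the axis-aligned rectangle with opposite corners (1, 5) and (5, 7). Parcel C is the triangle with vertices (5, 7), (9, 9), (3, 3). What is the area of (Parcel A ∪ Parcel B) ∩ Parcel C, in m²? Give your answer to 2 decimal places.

The region (Parcel A ∪ Parcel B) ∩ Parcel C is the polygon with vertices (5,5), (4,5), (5,7).
By the shoelace formula its area is 1.00.

1.00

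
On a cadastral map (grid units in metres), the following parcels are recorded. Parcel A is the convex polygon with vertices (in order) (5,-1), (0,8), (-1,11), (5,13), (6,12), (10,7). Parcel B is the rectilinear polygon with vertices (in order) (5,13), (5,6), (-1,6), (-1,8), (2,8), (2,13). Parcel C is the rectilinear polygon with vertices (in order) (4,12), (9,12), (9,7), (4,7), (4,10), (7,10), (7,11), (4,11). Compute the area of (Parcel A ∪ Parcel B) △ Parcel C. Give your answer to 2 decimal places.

|Parcel A ∪ Parcel B| = 85.1111.
|(Parcel A ∪ Parcel B) ∩ Parcel C| = 16.4.
|(Parcel A ∪ Parcel B) △ Parcel C| = 85.1111 + 22 − 32.8 = 74.31.

74.31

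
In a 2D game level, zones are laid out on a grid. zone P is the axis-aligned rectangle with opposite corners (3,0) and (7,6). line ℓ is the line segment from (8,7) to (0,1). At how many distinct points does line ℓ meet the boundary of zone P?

The segment meets the boundary at (3,3.25), (6.667,6).

2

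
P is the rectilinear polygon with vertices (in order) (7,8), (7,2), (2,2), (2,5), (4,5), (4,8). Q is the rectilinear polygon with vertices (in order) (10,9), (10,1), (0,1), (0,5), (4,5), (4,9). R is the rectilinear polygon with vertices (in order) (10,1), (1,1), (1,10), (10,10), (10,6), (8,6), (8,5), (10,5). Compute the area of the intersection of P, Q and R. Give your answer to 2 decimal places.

24.00

The intersection is the polygon with vertices (2,2), (2,5), (4,5), (4,8), (7,8), (7,2).
By the shoelace formula its area is 24.00.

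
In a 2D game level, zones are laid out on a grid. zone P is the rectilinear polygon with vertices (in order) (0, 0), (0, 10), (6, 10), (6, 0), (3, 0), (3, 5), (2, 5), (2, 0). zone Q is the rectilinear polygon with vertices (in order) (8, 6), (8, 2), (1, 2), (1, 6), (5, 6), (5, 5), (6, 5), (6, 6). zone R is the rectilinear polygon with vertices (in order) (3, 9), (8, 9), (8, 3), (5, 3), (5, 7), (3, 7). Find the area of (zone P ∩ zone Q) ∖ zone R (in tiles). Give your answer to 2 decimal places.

|zone P ∩ zone Q| = 16.
|(zone P ∩ zone Q) ∩ zone R| = 2.
|(zone P ∩ zone Q) ∖ zone R| = 16 − 2 = 14.00.

14.00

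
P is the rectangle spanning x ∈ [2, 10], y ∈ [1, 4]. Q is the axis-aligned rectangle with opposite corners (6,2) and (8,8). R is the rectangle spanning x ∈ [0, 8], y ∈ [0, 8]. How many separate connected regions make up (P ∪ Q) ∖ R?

1

(P ∪ Q) ∖ R is a single connected region.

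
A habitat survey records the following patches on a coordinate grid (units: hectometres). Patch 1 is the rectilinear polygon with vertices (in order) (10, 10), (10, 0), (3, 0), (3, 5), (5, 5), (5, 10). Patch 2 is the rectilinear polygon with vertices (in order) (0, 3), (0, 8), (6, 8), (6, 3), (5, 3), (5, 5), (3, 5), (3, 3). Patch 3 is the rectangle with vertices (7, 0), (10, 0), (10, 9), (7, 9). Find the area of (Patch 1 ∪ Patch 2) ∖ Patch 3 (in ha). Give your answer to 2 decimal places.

|Patch 1 ∪ Patch 2| = 81.
|(Patch 1 ∪ Patch 2) ∩ Patch 3| = 27.
|(Patch 1 ∪ Patch 2) ∖ Patch 3| = 81 − 27 = 54.00.

54.00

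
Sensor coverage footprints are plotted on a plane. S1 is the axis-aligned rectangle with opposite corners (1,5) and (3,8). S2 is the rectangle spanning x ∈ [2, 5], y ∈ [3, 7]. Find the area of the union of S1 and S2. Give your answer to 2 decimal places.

16.00

By inclusion–exclusion:
Individual areas: |S1| = 6, |S2| = 12.
|S1∩S2|: x∈[2,3], y∈[5,7] → 1·2 = 2.
|S1 ∪ S2| = 18 − 2 = 16.00.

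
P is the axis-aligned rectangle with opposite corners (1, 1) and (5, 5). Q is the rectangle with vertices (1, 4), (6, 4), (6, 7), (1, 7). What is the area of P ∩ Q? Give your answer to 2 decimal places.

|P∩Q|: x∈[1,5], y∈[4,5] → 4·1 = 4.

4.00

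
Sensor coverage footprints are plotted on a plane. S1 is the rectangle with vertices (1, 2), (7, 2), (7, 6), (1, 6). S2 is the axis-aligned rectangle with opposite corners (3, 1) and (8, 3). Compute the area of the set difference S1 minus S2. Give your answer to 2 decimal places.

|S1∩S2|: x∈[3,7], y∈[2,3] → 4·1 = 4.
|S1| = 24.
|S1 ∖ S2| = |S1| − |S1∩S2| = 24 − 4 = 20.00.

20.00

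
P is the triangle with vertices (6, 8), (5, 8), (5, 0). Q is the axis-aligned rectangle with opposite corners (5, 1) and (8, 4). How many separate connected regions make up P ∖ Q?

2

P ∖ Q splits into 2 disjoint pieces (area 3, area 0.0625).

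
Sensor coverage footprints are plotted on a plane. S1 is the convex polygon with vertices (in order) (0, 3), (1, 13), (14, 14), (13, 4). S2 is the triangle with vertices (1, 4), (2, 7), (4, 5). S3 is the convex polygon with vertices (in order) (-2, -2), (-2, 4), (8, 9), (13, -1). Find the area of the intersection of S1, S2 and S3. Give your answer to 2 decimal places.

The intersection is the polygon with vertices (4,5), (1,4), (1.6,5.8), (2.667,6.333).
By the shoelace formula its area is 3.47.

3.47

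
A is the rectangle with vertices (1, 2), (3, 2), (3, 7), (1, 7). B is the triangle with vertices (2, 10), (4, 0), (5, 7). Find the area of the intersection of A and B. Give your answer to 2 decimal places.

The intersection is the polygon with vertices (3,7), (3,5), (2.6,7).
By the shoelace formula its area is 0.40.

0.40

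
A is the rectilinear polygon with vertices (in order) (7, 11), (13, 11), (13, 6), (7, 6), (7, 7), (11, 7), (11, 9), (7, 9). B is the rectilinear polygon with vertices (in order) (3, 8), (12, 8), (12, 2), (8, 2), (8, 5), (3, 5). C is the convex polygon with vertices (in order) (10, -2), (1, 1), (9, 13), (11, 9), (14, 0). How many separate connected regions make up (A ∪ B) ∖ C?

(A ∪ B) ∖ C splits into 3 disjoint pieces (area 9.5, area 5, area 0.3333).

3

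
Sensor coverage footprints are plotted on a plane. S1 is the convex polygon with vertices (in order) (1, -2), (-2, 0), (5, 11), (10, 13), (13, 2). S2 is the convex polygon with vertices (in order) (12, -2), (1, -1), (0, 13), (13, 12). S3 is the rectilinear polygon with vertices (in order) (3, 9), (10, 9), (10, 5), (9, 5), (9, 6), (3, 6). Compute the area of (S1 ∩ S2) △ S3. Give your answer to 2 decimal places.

|S1 ∩ S2| = 112.2674.
|(S1 ∩ S2) ∩ S3| = 21.5844.
|(S1 ∩ S2) △ S3| = 112.2674 + 22 − 43.1688 = 91.10.

91.10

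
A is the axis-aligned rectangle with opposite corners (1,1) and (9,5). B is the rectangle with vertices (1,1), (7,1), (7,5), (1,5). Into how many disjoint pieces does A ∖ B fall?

A ∖ B is a single connected region.

1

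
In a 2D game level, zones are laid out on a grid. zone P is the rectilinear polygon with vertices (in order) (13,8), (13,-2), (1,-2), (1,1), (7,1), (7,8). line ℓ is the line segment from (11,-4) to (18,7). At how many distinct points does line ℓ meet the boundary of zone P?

The segment meets the boundary at (13,-0.857), (12.273,-2).

2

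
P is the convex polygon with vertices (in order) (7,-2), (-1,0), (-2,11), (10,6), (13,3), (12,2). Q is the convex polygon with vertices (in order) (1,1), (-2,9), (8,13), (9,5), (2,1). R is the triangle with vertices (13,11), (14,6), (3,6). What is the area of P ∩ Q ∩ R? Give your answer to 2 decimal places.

5.29

The intersection is the polygon with vertices (8.813,6.495), (8.875,6), (3,6), (6.182,7.591).
By the shoelace formula its area is 5.29.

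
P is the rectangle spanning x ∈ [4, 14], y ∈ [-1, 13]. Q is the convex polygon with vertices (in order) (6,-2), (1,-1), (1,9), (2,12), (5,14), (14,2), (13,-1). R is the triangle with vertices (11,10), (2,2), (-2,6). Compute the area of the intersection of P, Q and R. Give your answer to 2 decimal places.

12.96

The intersection is the polygon with vertices (4,7.846), (8.562,9.25), (9.2,8.4), (4,3.778).
By the shoelace formula its area is 12.96.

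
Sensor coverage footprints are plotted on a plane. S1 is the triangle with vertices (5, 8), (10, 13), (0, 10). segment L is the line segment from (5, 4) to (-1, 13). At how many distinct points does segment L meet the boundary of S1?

2

The segment meets the boundary at (0.833,10.25), (1.364,9.455).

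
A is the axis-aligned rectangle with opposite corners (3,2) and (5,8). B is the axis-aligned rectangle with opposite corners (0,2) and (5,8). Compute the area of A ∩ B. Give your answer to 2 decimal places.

|A∩B|: x∈[3,5], y∈[2,8] → 2·6 = 12.

12.00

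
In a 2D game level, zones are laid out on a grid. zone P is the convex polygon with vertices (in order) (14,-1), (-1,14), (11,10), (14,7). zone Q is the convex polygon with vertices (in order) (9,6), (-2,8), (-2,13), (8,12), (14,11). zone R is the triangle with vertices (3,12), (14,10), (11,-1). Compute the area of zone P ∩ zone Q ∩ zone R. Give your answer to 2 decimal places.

28.56

The intersection is the polygon with vertices (11,10), (12,9), (9,6), (6.556,6.444), (6.2,6.8), (3,12), (7.4,11.2).
By the shoelace formula its area is 28.56.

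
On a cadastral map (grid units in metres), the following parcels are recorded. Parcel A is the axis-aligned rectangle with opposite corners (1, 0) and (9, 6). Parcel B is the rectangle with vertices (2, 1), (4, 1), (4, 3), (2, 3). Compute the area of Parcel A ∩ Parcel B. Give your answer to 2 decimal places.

4.00

|Parcel A∩Parcel B|: x∈[2,4], y∈[1,3] → 2·2 = 4.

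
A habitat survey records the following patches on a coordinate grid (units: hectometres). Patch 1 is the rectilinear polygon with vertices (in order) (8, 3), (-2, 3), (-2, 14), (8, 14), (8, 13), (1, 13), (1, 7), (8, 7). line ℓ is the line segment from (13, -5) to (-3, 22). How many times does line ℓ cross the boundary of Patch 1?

The segment meets the boundary at (2.333,13), (5.889,7), (8,3.438), (1.741,14).

4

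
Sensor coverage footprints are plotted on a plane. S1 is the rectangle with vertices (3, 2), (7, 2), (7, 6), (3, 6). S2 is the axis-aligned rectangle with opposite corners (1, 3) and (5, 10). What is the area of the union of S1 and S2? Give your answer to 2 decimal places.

38.00

By inclusion–exclusion:
Individual areas: |S1| = 16, |S2| = 28.
|S1∩S2|: x∈[3,5], y∈[3,6] → 2·3 = 6.
|S1 ∪ S2| = 44 − 6 = 38.00.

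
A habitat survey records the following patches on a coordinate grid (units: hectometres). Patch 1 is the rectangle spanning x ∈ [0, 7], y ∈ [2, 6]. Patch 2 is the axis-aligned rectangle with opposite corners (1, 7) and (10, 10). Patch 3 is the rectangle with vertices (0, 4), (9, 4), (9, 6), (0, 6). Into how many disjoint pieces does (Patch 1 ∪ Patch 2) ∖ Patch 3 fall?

(Patch 1 ∪ Patch 2) ∖ Patch 3 splits into 2 disjoint pieces (area 14, area 27).

2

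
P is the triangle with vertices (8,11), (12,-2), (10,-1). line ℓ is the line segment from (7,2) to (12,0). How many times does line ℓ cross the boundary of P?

The segment meets the boundary at (11.298,0.281), (9.679,0.929).

2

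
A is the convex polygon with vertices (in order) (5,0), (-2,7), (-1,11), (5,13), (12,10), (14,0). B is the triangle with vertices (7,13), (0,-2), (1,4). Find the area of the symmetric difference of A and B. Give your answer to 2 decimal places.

|A| = 147, |B| = 13.5, |A∩B| = 9.1569.
|A △ B| = |A| + |B| − 2·|A∩B| = 147 + 13.5 − 18.3139 = 142.19.

142.19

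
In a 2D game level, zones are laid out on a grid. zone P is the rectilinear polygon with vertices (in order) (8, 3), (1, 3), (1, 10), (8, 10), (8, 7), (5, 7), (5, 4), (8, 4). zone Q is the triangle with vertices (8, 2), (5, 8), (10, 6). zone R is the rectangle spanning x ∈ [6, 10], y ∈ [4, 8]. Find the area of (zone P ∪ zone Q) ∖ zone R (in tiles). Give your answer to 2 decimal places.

|zone P ∪ zone Q| = 50.25.
|(zone P ∪ zone Q) ∩ zone R| = 10.75.
|(zone P ∪ zone Q) ∖ zone R| = 50.25 − 10.75 = 39.50.

39.50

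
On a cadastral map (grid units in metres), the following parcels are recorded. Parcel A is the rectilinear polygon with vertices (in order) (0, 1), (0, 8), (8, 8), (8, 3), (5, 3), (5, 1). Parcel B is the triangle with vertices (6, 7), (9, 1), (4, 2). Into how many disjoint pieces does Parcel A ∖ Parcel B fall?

Parcel A ∖ Parcel B is a single connected region.

1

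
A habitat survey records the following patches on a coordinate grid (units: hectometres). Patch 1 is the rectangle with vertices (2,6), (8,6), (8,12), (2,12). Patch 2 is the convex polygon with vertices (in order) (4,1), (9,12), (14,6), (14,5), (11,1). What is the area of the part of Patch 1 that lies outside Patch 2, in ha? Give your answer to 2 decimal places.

32.72

|Patch 1| = 36, |Patch 1∩Patch 2| = 3.2818.
|Patch 1 ∖ Patch 2| = |Patch 1| − |Patch 1∩Patch 2| = 36 − 3.2818 = 32.72.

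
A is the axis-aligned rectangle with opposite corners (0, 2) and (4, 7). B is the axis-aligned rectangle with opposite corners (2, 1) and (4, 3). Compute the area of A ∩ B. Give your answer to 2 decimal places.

2.00

|A∩B|: x∈[2,4], y∈[2,3] → 2·1 = 2.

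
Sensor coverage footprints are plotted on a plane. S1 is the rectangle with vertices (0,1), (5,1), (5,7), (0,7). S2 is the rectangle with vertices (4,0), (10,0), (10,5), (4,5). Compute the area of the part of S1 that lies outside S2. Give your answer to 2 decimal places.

|S1∩S2|: x∈[4,5], y∈[1,5] → 1·4 = 4.
|S1| = 30.
|S1 ∖ S2| = |S1| − |S1∩S2| = 30 − 4 = 26.00.

26.00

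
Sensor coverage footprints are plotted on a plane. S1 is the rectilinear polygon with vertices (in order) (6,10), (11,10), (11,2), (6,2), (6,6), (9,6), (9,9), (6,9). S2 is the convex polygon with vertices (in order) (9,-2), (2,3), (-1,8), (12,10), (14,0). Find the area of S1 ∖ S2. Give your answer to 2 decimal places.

2.69

|S1| = 31, |S1∩S2| = 28.3077.
|S1 ∖ S2| = |S1| − |S1∩S2| = 31 − 28.3077 = 2.69.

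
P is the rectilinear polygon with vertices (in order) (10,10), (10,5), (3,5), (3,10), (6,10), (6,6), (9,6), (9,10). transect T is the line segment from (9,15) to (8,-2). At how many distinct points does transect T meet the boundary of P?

The segment meets the boundary at (8.412,5), (8.471,6).

2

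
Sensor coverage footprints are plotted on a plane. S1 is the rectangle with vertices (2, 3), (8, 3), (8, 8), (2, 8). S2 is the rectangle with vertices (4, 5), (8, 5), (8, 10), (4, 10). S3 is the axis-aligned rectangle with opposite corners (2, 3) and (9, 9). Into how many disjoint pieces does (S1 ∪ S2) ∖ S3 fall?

1

(S1 ∪ S2) ∖ S3 is a single connected region.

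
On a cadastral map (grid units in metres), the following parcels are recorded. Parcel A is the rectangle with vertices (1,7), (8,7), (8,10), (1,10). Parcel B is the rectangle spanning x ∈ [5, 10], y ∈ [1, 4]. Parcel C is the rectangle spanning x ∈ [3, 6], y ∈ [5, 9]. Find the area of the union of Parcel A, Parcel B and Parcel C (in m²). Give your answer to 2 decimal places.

42.00

By inclusion–exclusion:
Individual areas: |Parcel A| = 21, |Parcel B| = 15, |Parcel C| = 12.
|Parcel A∩Parcel B| = 0 (no overlap).
|Parcel A∩Parcel C|: x∈[3,6], y∈[7,9] → 3·2 = 6.
|Parcel B∩Parcel C| = 0 (no overlap).
|Parcel A∩Parcel B∩Parcel C| = 0.
|Parcel A ∪ Parcel B ∪ Parcel C| = 48 − 6 + 0 = 42.00.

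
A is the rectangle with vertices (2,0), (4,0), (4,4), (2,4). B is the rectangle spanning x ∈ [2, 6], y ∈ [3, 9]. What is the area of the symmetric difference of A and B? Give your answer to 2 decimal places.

|A∩B|: x∈[2,4], y∈[3,4] → 2·1 = 2.
|A △ B| = |A| + |B| − 2·|A∩B| = 8 + 24 − 4 = 28.00.

28.00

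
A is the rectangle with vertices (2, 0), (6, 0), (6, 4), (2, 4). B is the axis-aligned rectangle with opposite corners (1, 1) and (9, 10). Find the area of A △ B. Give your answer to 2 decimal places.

64.00

|A∩B|: x∈[2,6], y∈[1,4] → 4·3 = 12.
|A △ B| = |A| + |B| − 2·|A∩B| = 16 + 72 − 24 = 64.00.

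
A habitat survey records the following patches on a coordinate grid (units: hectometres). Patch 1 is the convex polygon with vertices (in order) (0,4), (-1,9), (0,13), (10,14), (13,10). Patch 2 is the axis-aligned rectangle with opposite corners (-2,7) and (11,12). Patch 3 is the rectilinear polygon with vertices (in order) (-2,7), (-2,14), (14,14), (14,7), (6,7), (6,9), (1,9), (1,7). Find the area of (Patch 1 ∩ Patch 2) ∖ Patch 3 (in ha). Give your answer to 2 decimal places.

|Patch 1 ∩ Patch 2| = 53.8019.
|(Patch 1 ∩ Patch 2) ∩ Patch 3| = 43.8019.
|(Patch 1 ∩ Patch 2) ∖ Patch 3| = 53.8019 − 43.8019 = 10.00.

10.00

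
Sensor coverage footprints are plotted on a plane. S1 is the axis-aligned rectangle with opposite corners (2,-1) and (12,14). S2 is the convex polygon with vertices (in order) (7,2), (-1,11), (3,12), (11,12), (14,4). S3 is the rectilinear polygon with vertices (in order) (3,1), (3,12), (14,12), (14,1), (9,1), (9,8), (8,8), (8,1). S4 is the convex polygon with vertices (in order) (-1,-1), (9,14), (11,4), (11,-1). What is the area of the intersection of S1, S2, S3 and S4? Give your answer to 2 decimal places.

40.84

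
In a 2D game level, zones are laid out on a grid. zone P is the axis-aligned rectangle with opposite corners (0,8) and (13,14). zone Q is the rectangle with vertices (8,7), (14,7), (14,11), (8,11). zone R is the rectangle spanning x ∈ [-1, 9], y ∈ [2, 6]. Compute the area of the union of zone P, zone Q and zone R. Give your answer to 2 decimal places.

By inclusion–exclusion:
Individual areas: |zone P| = 78, |zone Q| = 24, |zone R| = 40.
|zone P∩zone Q|: x∈[8,13], y∈[8,11] → 5·3 = 15.
|zone P∩zone R| = 0 (no overlap).
|zone Q∩zone R| = 0 (no overlap).
|zone P∩zone Q∩zone R| = 0.
|zone P ∪ zone Q ∪ zone R| = 142 − 15 + 0 = 127.00.

127.00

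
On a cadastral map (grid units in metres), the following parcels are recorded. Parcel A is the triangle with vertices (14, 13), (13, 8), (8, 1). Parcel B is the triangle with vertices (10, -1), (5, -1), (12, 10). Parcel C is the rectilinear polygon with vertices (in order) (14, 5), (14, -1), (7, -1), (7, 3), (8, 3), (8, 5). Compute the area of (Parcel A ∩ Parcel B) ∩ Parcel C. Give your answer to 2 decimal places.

The region (Parcel A ∩ Parcel B) ∩ Parcel C is the polygon with vertices (10,5), (10.857,5), (8,1).
By the shoelace formula its area is 1.71.

1.71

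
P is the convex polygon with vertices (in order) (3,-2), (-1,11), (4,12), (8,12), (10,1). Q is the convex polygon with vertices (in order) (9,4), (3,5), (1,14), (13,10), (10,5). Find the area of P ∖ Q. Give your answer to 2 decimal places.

56.63

|P| = 104, |P∩Q| = 47.3725.
|P ∖ Q| = |P| − |P∩Q| = 104 − 47.3725 = 56.63.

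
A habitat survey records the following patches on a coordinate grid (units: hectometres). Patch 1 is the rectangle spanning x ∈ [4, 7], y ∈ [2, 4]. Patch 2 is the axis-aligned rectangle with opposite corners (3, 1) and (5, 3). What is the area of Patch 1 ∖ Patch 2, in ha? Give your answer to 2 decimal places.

|Patch 1∩Patch 2|: x∈[4,5], y∈[2,3] → 1·1 = 1.
|Patch 1| = 6.
|Patch 1 ∖ Patch 2| = |Patch 1| − |Patch 1∩Patch 2| = 6 − 1 = 5.00.

5.00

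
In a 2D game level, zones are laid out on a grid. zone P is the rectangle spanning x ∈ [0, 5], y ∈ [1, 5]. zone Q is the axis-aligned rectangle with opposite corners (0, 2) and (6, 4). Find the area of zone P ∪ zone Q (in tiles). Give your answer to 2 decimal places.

By inclusion–exclusion:
Individual areas: |zone P| = 20, |zone Q| = 12.
|zone P∩zone Q|: x∈[0,5], y∈[2,4] → 5·2 = 10.
|zone P ∪ zone Q| = 32 − 10 = 22.00.

22.00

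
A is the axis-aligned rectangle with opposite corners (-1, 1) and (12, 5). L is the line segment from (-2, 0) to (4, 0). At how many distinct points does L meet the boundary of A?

0

The segment lies entirely outside A and never meets its boundary.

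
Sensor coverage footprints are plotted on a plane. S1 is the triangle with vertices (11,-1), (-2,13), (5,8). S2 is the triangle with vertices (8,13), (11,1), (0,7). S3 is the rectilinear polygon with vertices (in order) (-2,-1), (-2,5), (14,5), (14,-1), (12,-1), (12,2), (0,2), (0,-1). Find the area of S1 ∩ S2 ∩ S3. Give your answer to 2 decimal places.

The intersection is the polygon with vertices (8.905,2.143), (7.237,3.053), (5.429,5), (7,5).
By the shoelace formula its area is 3.05.

3.05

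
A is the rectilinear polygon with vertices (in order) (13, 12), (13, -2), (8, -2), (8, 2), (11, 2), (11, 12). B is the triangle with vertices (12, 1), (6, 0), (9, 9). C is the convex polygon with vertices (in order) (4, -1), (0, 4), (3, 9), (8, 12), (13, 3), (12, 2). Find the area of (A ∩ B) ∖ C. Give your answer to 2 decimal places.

2.17

|A ∩ B| = 5.6667.
|(A ∩ B) ∩ C| = 3.4977.
|(A ∩ B) ∖ C| = 5.6667 − 3.4977 = 2.17.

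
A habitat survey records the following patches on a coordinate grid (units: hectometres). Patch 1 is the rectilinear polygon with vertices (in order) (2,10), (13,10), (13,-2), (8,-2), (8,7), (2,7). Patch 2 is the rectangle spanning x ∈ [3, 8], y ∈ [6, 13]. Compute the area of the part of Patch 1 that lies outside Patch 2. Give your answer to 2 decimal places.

63.00

|Patch 1| = 78, |Patch 1∩Patch 2| = 15.
|Patch 1 ∖ Patch 2| = |Patch 1| − |Patch 1∩Patch 2| = 78 − 15 = 63.00.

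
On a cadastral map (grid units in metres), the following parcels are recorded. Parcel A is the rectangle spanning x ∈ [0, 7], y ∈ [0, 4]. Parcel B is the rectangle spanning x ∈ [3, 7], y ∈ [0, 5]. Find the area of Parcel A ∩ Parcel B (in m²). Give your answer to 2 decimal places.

16.00

|Parcel A∩Parcel B|: x∈[3,7], y∈[0,4] → 4·4 = 16.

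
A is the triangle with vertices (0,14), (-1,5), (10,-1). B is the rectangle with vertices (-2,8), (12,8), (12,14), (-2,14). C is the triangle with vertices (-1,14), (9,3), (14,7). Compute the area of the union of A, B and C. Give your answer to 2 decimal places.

147.79

By inclusion–exclusion:
Individual areas: |A| = 52.5, |B| = 84, |C| = 47.5.
|A∩B| = 14.
|A∩C| = 1.4555.
|B∩C| = 22.2078.
|A∩B∩C| = 1.4555.
|A ∪ B ∪ C| = 184 − 37.6633 + 1.4555 = 147.79.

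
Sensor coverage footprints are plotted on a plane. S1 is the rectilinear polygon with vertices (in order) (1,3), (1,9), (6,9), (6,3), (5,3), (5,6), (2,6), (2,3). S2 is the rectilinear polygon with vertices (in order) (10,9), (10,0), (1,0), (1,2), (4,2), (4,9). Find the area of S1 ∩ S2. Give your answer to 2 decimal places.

The intersection is the polygon with vertices (6,9), (6,3), (5,3), (5,6), (4,6), (4,9).
By the shoelace formula its area is 9.00.

9.00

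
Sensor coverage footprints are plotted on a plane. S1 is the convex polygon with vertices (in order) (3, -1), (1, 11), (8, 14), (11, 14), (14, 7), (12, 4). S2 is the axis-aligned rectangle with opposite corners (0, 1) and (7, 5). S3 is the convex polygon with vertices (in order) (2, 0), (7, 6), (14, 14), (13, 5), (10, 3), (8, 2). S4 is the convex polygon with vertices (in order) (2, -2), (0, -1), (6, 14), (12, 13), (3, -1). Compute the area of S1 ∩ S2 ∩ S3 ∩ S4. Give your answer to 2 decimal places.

4.29

The intersection is the polygon with vertices (2.833,1), (6.167,5), (6.857,5), (4.286,1).
By the shoelace formula its area is 4.29.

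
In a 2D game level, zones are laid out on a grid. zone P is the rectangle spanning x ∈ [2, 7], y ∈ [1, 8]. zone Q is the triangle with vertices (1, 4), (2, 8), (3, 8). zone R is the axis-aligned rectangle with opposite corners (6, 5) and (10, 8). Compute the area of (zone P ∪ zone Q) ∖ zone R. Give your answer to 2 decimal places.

|zone P ∪ zone Q| = 36.
|(zone P ∪ zone Q) ∩ zone R| = 3.
|(zone P ∪ zone Q) ∖ zone R| = 36 − 3 = 33.00.

33.00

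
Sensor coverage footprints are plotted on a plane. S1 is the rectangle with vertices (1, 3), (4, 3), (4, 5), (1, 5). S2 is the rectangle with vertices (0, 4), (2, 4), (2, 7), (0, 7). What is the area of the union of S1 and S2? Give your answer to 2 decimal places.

By inclusion–exclusion:
Individual areas: |S1| = 6, |S2| = 6.
|S1∩S2|: x∈[1,2], y∈[4,5] → 1·1 = 1.
|S1 ∪ S2| = 12 − 1 = 11.00.

11.00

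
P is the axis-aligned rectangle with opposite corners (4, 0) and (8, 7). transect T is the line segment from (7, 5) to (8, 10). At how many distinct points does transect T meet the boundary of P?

The segment meets the boundary at (7.4,7).

1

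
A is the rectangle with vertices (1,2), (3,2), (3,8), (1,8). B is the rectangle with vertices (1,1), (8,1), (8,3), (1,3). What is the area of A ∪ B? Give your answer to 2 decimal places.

By inclusion–exclusion:
Individual areas: |A| = 12, |B| = 14.
|A∩B|: x∈[1,3], y∈[2,3] → 2·1 = 2.
|A ∪ B| = 26 − 2 = 24.00.

24.00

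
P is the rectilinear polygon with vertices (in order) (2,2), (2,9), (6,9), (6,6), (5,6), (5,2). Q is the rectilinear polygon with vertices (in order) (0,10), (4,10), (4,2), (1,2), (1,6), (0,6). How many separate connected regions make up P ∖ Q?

1

P ∖ Q is a single connected region.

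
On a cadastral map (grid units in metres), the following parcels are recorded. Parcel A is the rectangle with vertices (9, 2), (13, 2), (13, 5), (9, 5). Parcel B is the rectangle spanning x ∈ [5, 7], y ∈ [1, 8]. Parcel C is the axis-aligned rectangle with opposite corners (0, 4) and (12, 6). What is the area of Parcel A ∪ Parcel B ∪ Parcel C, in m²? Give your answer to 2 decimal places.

By inclusion–exclusion:
Individual areas: |Parcel A| = 12, |Parcel B| = 14, |Parcel C| = 24.
|Parcel A∩Parcel B| = 0 (no overlap).
|Parcel A∩Parcel C|: x∈[9,12], y∈[4,5] → 3·1 = 3.
|Parcel B∩Parcel C|: x∈[5,7], y∈[4,6] → 2·2 = 4.
|Parcel A∩Parcel B∩Parcel C| = 0.
|Parcel A ∪ Parcel B ∪ Parcel C| = 50 − 7 + 0 = 43.00.

43.00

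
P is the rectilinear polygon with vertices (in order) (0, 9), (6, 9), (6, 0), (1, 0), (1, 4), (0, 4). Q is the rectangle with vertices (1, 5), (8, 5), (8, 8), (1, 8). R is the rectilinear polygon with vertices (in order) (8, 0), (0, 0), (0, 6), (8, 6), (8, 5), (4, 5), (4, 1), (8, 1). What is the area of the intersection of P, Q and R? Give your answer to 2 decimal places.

5.00

The intersection is the polygon with vertices (4,5), (1,5), (1,6), (6,6), (6,5).
By the shoelace formula its area is 5.00.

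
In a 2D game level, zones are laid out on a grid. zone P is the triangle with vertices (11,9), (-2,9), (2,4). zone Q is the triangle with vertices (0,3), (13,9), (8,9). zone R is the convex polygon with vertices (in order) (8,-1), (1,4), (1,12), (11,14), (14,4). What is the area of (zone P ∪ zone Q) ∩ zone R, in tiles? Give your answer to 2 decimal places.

32.52

|zone P ∪ zone Q| = 38.4375.
|(zone P ∪ zone Q) ∩ zone R| = 32.52.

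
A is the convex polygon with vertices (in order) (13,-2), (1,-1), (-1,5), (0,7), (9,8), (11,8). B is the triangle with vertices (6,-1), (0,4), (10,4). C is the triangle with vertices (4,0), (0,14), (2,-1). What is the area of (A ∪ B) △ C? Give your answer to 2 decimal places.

|A ∪ B| = 109.5.
|(A ∪ B) ∩ C| = 12.4344.
|(A ∪ B) △ C| = 109.5 + 16 − 24.8687 = 100.63.

100.63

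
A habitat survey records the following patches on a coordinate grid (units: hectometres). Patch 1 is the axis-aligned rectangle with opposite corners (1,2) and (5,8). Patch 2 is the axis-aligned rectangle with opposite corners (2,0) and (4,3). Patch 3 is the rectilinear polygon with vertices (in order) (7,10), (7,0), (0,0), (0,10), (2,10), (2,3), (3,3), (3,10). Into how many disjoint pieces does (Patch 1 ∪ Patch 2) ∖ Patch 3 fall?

1

(Patch 1 ∪ Patch 2) ∖ Patch 3 is a single connected region.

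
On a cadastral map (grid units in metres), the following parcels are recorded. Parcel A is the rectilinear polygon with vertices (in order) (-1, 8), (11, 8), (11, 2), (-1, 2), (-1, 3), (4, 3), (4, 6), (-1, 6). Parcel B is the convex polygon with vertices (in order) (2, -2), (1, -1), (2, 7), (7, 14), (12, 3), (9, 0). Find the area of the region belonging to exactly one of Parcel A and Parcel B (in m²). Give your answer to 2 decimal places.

|Parcel A| = 57, |Parcel B| = 102, |Parcel A∩Parcel B| = 46.486.
|Parcel A △ Parcel B| = |Parcel A| + |Parcel B| − 2·|Parcel A∩Parcel B| = 57 + 102 − 92.9721 = 66.03.

66.03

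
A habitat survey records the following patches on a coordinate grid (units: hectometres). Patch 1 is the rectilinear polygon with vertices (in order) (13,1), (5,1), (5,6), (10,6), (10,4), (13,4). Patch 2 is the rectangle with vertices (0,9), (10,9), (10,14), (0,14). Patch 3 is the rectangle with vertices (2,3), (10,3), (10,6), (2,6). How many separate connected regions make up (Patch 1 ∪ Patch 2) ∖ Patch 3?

2

(Patch 1 ∪ Patch 2) ∖ Patch 3 splits into 2 disjoint pieces (area 19, area 50).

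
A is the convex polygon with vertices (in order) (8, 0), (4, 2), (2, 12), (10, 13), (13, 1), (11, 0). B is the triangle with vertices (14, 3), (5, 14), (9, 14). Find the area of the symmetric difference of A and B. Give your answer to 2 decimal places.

|A| = 102, |B| = 22, |A∩B| = 13.6878.
|A △ B| = |A| + |B| − 2·|A∩B| = 102 + 22 − 27.3757 = 96.62.

96.62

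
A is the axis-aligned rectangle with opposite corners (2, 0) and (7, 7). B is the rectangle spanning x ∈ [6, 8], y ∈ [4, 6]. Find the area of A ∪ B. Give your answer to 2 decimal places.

37.00

By inclusion–exclusion:
Individual areas: |A| = 35, |B| = 4.
|A∩B|: x∈[6,7], y∈[4,6] → 1·2 = 2.
|A ∪ B| = 39 − 2 = 37.00.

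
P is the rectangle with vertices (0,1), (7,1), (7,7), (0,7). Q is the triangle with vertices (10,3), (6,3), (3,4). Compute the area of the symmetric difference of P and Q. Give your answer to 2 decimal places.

41.29

|P| = 42, |Q| = 2, |P∩Q| = 1.3571.
|P △ Q| = |P| + |Q| − 2·|P∩Q| = 42 + 2 − 2.7143 = 41.29.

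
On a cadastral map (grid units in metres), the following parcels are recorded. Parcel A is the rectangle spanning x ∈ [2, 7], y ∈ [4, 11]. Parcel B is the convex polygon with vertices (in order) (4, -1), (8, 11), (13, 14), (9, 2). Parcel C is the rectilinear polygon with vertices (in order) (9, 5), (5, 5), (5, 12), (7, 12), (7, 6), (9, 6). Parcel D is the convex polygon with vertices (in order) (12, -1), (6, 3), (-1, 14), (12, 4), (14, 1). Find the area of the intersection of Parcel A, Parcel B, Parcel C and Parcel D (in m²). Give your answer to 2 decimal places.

The intersection is the polygon with vertices (7,6), (7,5), (6,5), (6.959,7.878), (7,7.846).
By the shoelace formula its area is 1.50.

1.50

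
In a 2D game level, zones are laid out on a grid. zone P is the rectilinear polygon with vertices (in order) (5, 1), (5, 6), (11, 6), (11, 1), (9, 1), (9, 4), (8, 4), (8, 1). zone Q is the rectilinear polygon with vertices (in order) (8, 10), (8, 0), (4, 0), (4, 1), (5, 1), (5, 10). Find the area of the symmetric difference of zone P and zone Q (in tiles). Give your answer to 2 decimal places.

28.00

|zone P| = 27, |zone Q| = 31, |zone P∩zone Q| = 15.
|zone P △ zone Q| = |zone P| + |zone Q| − 2·|zone P∩zone Q| = 27 + 31 − 30 = 28.00.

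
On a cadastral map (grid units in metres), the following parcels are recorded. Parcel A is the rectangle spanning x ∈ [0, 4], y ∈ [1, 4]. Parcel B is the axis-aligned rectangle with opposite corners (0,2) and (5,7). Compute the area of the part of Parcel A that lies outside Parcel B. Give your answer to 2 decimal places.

|Parcel A∩Parcel B|: x∈[0,4], y∈[2,4] → 4·2 = 8.
|Parcel A| = 12.
|Parcel A ∖ Parcel B| = |Parcel A| − |Parcel A∩Parcel B| = 12 − 8 = 4.00.

4.00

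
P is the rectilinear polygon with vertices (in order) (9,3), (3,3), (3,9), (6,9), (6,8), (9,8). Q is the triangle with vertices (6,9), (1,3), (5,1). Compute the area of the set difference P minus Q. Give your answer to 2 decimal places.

|P| = 33, |P∩Q| = 10.35.
|P ∖ Q| = |P| − |P∩Q| = 33 − 10.35 = 22.65.

22.65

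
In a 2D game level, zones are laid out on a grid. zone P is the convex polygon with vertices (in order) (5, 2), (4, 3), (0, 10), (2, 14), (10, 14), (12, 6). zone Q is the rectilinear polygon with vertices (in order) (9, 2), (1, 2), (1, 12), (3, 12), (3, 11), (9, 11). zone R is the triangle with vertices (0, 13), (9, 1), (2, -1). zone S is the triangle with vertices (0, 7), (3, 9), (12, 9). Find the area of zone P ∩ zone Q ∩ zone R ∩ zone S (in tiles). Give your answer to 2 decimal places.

2.51

The intersection is the polygon with vertices (4,7.667), (1.565,7.261), (1.241,7.828), (3,9).
By the shoelace formula its area is 2.51.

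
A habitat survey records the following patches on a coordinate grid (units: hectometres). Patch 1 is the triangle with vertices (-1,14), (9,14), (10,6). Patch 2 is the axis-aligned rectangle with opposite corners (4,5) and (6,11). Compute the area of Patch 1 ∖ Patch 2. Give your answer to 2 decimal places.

|Patch 1| = 40, |Patch 1∩Patch 2| = 2.7273.
|Patch 1 ∖ Patch 2| = |Patch 1| − |Patch 1∩Patch 2| = 40 − 2.7273 = 37.27.

37.27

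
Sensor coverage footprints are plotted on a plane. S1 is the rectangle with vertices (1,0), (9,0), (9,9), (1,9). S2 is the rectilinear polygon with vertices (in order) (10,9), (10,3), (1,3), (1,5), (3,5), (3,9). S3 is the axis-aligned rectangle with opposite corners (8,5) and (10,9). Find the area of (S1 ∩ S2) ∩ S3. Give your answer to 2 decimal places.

4.00

The region (S1 ∩ S2) ∩ S3 is the polygon with vertices (9,9), (9,5), (8,5), (8,9).
By the shoelace formula its area is 4.00.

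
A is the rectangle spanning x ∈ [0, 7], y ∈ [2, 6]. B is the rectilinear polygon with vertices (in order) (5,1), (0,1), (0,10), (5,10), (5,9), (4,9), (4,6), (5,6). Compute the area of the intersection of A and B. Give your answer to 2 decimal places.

The intersection is the polygon with vertices (5,6), (5,2), (0,2), (0,6), (4,6).
By the shoelace formula its area is 20.00.

20.00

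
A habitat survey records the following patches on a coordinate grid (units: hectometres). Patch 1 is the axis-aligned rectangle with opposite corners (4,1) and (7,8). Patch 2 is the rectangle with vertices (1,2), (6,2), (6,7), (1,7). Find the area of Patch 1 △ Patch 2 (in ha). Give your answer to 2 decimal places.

|Patch 1∩Patch 2|: x∈[4,6], y∈[2,7] → 2·5 = 10.
|Patch 1 △ Patch 2| = |Patch 1| + |Patch 2| − 2·|Patch 1∩Patch 2| = 21 + 25 − 20 = 26.00.

26.00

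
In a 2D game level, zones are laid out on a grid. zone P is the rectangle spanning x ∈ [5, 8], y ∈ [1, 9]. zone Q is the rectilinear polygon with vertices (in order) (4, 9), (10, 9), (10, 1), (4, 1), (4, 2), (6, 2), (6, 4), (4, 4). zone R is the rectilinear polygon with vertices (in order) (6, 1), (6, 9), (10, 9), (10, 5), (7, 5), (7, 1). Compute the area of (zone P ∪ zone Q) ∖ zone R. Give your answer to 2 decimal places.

26.00

|zone P ∪ zone Q| = 46.
|(zone P ∪ zone Q) ∩ zone R| = 20.
|(zone P ∪ zone Q) ∖ zone R| = 46 − 20 = 26.00.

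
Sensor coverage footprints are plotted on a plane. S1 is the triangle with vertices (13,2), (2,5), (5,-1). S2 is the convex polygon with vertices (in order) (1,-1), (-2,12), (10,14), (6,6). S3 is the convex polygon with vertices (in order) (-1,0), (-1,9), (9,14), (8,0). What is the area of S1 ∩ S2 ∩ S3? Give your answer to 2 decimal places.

3.21

The intersection is the polygon with vertices (4.75,4.25), (3.353,2.294), (2,5).
By the shoelace formula its area is 3.21.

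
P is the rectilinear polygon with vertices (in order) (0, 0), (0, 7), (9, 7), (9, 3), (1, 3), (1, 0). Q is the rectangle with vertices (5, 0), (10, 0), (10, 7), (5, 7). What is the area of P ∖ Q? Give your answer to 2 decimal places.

|P| = 39, |P∩Q| = 16.
|P ∖ Q| = |P| − |P∩Q| = 39 − 16 = 23.00.

23.00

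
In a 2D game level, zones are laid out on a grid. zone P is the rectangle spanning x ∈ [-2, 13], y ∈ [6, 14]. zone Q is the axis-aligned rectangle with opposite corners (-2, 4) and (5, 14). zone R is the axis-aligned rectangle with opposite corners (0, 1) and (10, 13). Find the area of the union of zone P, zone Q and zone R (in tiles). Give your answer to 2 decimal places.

174.00

By inclusion–exclusion:
Individual areas: |zone P| = 120, |zone Q| = 70, |zone R| = 120.
|zone P∩zone Q|: x∈[-2,5], y∈[6,14] → 7·8 = 56.
|zone P∩zone R|: x∈[0,10], y∈[6,13] → 10·7 = 70.
|zone Q∩zone R|: x∈[0,5], y∈[4,13] → 5·9 = 45.
|zone P∩zone Q∩zone R| = 35.
|zone P ∪ zone Q ∪ zone R| = 310 − 171 + 35 = 174.00.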